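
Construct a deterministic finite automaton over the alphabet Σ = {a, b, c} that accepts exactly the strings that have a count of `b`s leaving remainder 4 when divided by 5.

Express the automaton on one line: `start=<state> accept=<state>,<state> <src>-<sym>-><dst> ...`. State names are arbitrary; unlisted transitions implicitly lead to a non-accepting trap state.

The only thing that matters is how many `b`s have appeared, reduced mod 5. Use one state per residue: S0 for 0, …, S4 for 4. Reading `b` moves to the next residue; anything else stays put. S4 is accepting.
With 5 states:
        a   b   c  
>  S0   S0  S1  S0 
   S1   S1  S2  S1 
   S2   S2  S3  S2 
   S3   S3  S4  S3 
 * S4   S4  S0  S4 
(> = start, * = accepting)

start=S0 accept=S4 S0-a->S0 S0-b->S1 S0-c->S0 S1-a->S1 S1-b->S2 S1-c->S1 S2-a->S2 S2-b->S3 S2-c->S2 S3-a->S3 S3-b->S4 S3-c->S3 S4-a->S4 S4-b->S0 S4-c->S4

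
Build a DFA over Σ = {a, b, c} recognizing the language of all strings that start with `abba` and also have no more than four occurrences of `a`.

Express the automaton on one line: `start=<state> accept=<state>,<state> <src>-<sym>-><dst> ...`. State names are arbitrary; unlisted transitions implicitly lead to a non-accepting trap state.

Run two small machines in parallel and take their product. One (6 states) tracks whether the input so far still matches the prefix `abba`; the other (6 states) tracks the count of `a`s, saturating at 5. Each combined state is a pair, one component from each; accept when both components accept. Minimizing collapses redundant product states.
An 8-state machine:
        a   b   c  
>  s0   s1  s2  s2 
   s1   s2  s3  s2 
   s2   s2  s2  s2 
   s3   s2  s4  s2 
   s4   s5  s2  s2 
 * s5   s6  s5  s5 
 * s6   s7  s6  s6 
 * s7   s2  s7  s7 
(> = start, * = accepting)

start=s0 accept=s5,s6,s7 s0-a->s1 s0-b->s2 s0-c->s2 s1-a->s2 s1-b->s3 s1-c->s2 s2-a->s2 s2-b->s2 s2-c->s2 s3-a->s2 s3-b->s4 s3-c->s2 s4-a->s5 s4-b->s2 s4-c->s2 s5-a->s6 s5-b->s5 s5-c->s5 s6-a->s7 s6-b->s6 s6-c->s6 s7-a->s2 s7-b->s7 s7-c->s7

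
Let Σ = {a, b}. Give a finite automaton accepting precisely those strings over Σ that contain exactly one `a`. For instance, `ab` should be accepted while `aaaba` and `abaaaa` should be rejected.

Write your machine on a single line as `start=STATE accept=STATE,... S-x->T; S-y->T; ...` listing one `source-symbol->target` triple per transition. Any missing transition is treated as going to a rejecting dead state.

start=q0; accept=q1; q0-a->q1; q0-b->q0; q1-a->q2; q1-b->q1; q2-a->q2; q2-b->q2

Count `a`s, saturating at 2: state q0 means no `a` yet, q1 means one `a` seen, q2 means more than one. Each `a` increments (capped at q2); other symbols loop. Accept from {q1}.
A 3-state machine:
        a   b  
>  q0   q1  q0 
 * q1   q2  q1 
   q2   q2  q2 
(> = start, * = accepting)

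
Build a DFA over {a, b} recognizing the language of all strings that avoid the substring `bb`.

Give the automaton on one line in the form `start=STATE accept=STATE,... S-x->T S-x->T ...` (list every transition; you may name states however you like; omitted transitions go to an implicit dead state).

start=S0 accept=S0,S1 S0-a->S0 S0-b->S1 S1-a->S0 S1-b->S2 S2-a->S2 S2-b->S2

This is the complement of 'contains `bb`'. Use the same substring-matching states — S0 through S2 holding how much of `bb` has just been matched — but flip the accepting set: everything except the trap S2 accepts.
With 3 states:
        a   b  
>* S0   S0  S1 
 * S1   S0  S2 
   S2   S2  S2 
(> = start, * = accepting)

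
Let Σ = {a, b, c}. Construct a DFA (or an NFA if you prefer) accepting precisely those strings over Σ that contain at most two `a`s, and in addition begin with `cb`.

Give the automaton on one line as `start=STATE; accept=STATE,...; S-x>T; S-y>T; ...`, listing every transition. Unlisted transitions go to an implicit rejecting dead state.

start=q0; accept=q5,q7,q8; q0-a>q1; q0-b>q2; q0-c>q3; q1-a>q4; q1-b>q1; q1-c>q1; q2-a>q1; q2-b>q2; q2-c>q2; q3-a>q1; q3-b>q5; q3-c>q2; q4-a>q6; q4-b>q4; q4-c>q4; q5-a>q7; q5-b>q5; q5-c>q5; q6-a>q6; q6-b>q6; q6-c>q6; q7-a>q8; q7-b>q7; q7-c>q7; q8-a>q9; q8-b>q8; q8-c>q8; q9-a>q9; q9-b>q9; q9-c>q9

Run two small machines in parallel and take their product. The first has 4 states tracking the count of `a`s, saturating at 3; the second has 4 states tracking whether the input so far still matches the prefix `cb`. A product state is a pair (one from each), accepting exactly when both do.
        a   b   c  
>  q0   q1  q2  q3 
   q1   q4  q1  q1 
   q2   q1  q2  q2 
   q3   q1  q5  q2 
   q4   q6  q4  q4 
 * q5   q7  q5  q5 
   q6   q6  q6  q6 
 * q7   q8  q7  q7 
 * q8   q9  q8  q8 
   q9   q9  q9  q9 
(> = start, * = accepting)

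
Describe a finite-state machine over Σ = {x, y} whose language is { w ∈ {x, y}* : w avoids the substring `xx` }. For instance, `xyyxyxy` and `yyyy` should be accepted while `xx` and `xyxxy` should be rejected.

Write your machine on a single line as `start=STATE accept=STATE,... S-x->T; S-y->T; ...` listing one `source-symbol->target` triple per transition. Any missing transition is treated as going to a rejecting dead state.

This is the complement of 'contains `xx`'. Use the same substring-matching states — q0 through q2 holding how much of `xx` has just been matched — but flip the accepting set: everything except the trap q2 accepts.
With 3 states:
        x   y  
>* q0   q1  q0 
 * q1   q2  q0 
   q2   q2  q2 
(> = start, * = accepting)

start=q0; accept=q0,q1; q0-x->q1; q0-y->q0; q1-x->q2; q1-y->q0; q2-x->q2; q2-y->q2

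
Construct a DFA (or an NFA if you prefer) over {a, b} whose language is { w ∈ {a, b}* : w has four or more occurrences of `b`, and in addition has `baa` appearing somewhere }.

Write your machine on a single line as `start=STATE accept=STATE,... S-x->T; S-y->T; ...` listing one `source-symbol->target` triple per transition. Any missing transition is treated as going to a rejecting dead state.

Build one automaton per condition and run them in lockstep. The first has 6 states tracking the count of `b`s, saturating at 5; the second has 4 states tracking whether and how much of `baa` has been seen. A product state is a pair (one from each), accepting exactly when both do. Equivalent product states are then merged.
          a    b  
>  S0     S0   S1 
   S1     S2   S3 
   S2     S4   S3 
   S3     S5   S6 
   S4     S4   S7 
   S5     S7   S6 
   S6     S8   S9 
   S7     S7  S10 
   S8    S10   S9 
   S9    S11   S9 
   S10   S10  S12 
   S11   S12   S9 
 * S12   S12  S12 
(> = start, * = accepting)

start=S0; accept=S12; S0-a->S0; S0-b->S1; S1-a->S2; S1-b->S3; S2-a->S4; S2-b->S3; S3-a->S5; S3-b->S6; S4-a->S4; S4-b->S7; S5-a->S7; S5-b->S6; S6-a->S8; S6-b->S9; S7-a->S7; S7-b->S10; S8-a->S10; S8-b->S9; S9-a->S11; S9-b->S9; S10-a->S10; S10-b->S12; S11-a->S12; S11-b->S9; S12-a->S12; S12-b->S12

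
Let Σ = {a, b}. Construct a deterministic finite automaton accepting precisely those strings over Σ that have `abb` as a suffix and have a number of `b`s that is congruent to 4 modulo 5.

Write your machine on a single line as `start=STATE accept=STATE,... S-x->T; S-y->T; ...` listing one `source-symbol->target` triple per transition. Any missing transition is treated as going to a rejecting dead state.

start=q0; accept=q7; q0-a->q0; q0-b->q1; q1-a->q1; q1-b->q2; q2-a->q3; q2-b->q4; q3-a->q3; q3-b->q5; q4-a->q4; q4-b->q6; q5-a->q4; q5-b->q7; q6-a->q6; q6-b->q0; q7-a->q6; q7-b->q0

Run two small machines in parallel and take their product. One (4 states) tracks how much of the suffix `abb` has currently been matched; the other (5 states) tracks the count of `b`s modulo 5. Each combined state is a pair, one component from each; accept when both components accept. After merging equivalent states the machine shrinks.
An 8-state machine:
        a   b  
>  q0   q0  q1 
   q1   q1  q2 
   q2   q3  q4 
   q3   q3  q5 
   q4   q4  q6 
   q5   q4  q7 
   q6   q6  q0 
 * q7   q6  q0 
(> = start, * = accepting)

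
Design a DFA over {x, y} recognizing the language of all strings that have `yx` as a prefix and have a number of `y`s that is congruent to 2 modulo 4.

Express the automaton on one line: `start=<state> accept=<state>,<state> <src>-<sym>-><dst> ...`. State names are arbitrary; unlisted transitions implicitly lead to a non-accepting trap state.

start=A accept=E A-x->B A-y->C B-x->B B-y->B C-x->D C-y->B D-x->D D-y->E E-x->E E-y->F F-x->F F-y->G G-x->G G-y->D

Build one automaton per condition and run them in lockstep. The first has 4 states tracking whether the input so far still matches the prefix `yx`; the second has 4 states tracking the count of `y`s modulo 4. A product state is a pair (one from each), accepting exactly when both do. Minimizing collapses redundant product states.
7 states suffice.
       x  y 
>  A   B  C 
   B   B  B 
   C   D  B 
   D   D  E 
 * E   E  F 
   F   F  G 
   G   G  D 
(> = start, * = accepting)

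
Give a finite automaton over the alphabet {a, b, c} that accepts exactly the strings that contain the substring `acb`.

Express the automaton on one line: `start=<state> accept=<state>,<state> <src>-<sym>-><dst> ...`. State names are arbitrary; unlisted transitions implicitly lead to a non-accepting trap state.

start=s0 accept=s3 s0-a->s1 s0-b->s0 s0-c->s0 s1-a->s1 s1-b->s0 s1-c->s2 s2-a->s1 s2-b->s3 s2-c->s0 s3-a->s3 s3-b->s3 s3-c->s3

States s0..s2 record the length of the longest prefix of `acb` that matches the current input suffix. Reaching s3 means `acb` has been seen, and we stay there forever. Accept from s3.
A 4-state machine:
        a   b   c  
>  s0   s1  s0  s0 
   s1   s1  s0  s2 
   s2   s1  s3  s0 
 * s3   s3  s3  s3 
(> = start, * = accepting)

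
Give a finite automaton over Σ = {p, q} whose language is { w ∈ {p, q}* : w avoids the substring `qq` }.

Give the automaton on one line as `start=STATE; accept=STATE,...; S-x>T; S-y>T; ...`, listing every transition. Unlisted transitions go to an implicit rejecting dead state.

Track partial matches of the forbidden pattern `qq`. State S2 is a dead state reached once `qq` has occurred; every other state accepts. S0 means no part of `qq` is currently matched.
With 3 states:
        p   q  
>* S0   S0  S1 
 * S1   S0  S2 
   S2   S2  S2 
(> = start, * = accepting)

start=S0; accept=S0,S1; S0-p>S0; S0-q>S1; S1-p>S0; S1-q>S2; S2-p>S2; S2-q>S2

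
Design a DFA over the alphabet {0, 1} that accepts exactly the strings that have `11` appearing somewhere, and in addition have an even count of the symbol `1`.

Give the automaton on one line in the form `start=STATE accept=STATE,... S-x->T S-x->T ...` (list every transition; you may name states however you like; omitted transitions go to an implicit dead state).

start=q0 accept=q3 q0-0->q0 q0-1->q1 q1-0->q2 q1-1->q3 q2-0->q2 q2-1->q4 q3-0->q3 q3-1->q5 q4-0->q0 q4-1->q5 q5-0->q5 q5-1->q3

Run two small machines in parallel and take their product. One (3 states) tracks whether and how much of `11` has been seen; the other (2 states) tracks the count of `1`s modulo 2. Each combined state is a pair, one component from each; accept when both components accept.
        0   1  
>  q0   q0  q1 
   q1   q2  q3 
   q2   q2  q4 
 * q3   q3  q5 
   q4   q0  q5 
   q5   q5  q3 
(> = start, * = accepting)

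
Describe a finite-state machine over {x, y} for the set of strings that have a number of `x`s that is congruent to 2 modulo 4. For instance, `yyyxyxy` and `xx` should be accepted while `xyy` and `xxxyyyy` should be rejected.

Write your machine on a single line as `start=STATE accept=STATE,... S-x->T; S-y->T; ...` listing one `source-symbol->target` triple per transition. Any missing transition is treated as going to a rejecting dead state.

The only thing that matters is how many `x`s have appeared, reduced mod 4. Use one state per residue: A for 0, …, D for 3. Reading `x` moves to the next residue; anything else stays put. C is accepting.
4 states suffice.
       x  y 
>  A   B  A 
   B   C  B 
 * C   D  C 
   D   A  D 
(> = start, * = accepting)

start=A; accept=C; A-x->B; A-y->A; B-x->C; B-y->B; C-x->D; C-y->C; D-x->A; D-y->D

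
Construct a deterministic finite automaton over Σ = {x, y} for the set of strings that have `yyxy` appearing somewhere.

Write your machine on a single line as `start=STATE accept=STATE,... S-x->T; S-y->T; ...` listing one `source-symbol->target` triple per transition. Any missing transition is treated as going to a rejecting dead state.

start=s0; accept=s4; s0-x->s0; s0-y->s1; s1-x->s0; s1-y->s2; s2-x->s3; s2-y->s2; s3-x->s0; s3-y->s4; s4-x->s4; s4-y->s4

Track how much of `yyxy` has been matched so far: state s0 is no progress, s4 is the absorbing accept state reached once `yyxy` has occurred. Intermediate states record partial matches; on a mismatch, fall back to the longest reusable overlap.
        x   y  
>  s0   s0  s1 
   s1   s0  s2 
   s2   s3  s2 
   s3   s0  s4 
 * s4   s4  s4 
(> = start, * = accepting)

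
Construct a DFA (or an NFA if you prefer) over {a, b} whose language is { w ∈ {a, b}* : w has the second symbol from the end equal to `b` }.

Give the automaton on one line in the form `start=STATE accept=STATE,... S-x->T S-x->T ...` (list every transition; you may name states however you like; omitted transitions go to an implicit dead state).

start=S0 accept=S5,S6 S0-a->S1 S0-b->S2 S1-a->S3 S1-b->S4 S2-a->S5 S2-b->S6 S3-a->S3 S3-b->S4 S4-a->S5 S4-b->S6 S5-a->S3 S5-b->S4 S6-a->S5 S6-b->S6

A DFA must remember the last 2 symbols (since which symbol is second-to-last isn't known until the input ends). Use one state per possible window of the last ≤2 symbols; accept from those whose window starts with `b`.
With 7 states:
        a   b  
>  S0   S1  S2 
   S1   S3  S4 
   S2   S5  S6 
   S3   S3  S4 
   S4   S5  S6 
 * S5   S3  S4 
 * S6   S5  S6 
(> = start, * = accepting)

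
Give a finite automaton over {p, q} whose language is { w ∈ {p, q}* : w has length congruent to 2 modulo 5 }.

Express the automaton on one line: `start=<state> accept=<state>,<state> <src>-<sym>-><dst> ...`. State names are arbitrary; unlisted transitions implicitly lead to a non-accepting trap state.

start=s0 accept=s2 s0-p->s1 s0-q->s1 s1-p->s2 s1-q->s2 s2-p->s3 s2-q->s3 s3-p->s4 s3-q->s4 s4-p->s0 s4-q->s0

Count input length modulo 5: every symbol advances one step around the cycle s0 → s1 → s2 → s3 → s4 → s0. Accept at s2.
A 5-state machine:
        p   q  
>  s0   s1  s1 
   s1   s2  s2 
 * s2   s3  s3 
   s3   s4  s4 
   s4   s0  s0 
(> = start, * = accepting)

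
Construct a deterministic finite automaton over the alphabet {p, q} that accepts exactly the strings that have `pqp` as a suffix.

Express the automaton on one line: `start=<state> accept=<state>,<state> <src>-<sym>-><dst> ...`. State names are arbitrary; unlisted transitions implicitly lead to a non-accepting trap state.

Let each state record the length of the longest suffix of the input read so far that is also a prefix of `pqp`. s1 means the last symbol is `p`; s2 means the last 2 symbols are `pq`; s3 means the last 3 symbols are `pqp`. Accept only at s3, where the string currently ends in `pqp`.
        p   q  
>  s0   s1  s0 
   s1   s1  s2 
   s2   s3  s0 
 * s3   s1  s2 
(> = start, * = accepting)

start=s0 accept=s3 s0-p->s1 s0-q->s0 s1-p->s1 s1-q->s2 s2-p->s3 s2-q->s0 s3-p->s1 s3-q->s2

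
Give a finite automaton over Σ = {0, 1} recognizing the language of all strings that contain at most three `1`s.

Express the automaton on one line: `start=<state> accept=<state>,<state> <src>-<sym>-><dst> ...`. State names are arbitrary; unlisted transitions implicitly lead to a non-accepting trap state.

start=q0 accept=q0,q1,q2,q3 q0-0->q0 q0-1->q1 q1-0->q1 q1-1->q2 q2-0->q2 q2-1->q3 q3-0->q3 q3-1->q4 q4-0->q4 q4-1->q4

Count `1`s, saturating at 4: states q0 through q3 mean 0 through 3 `1`s seen; q4 means more than 3. Each `1` increments (capped at q4); other symbols loop. Accept from {q0, q1, q2, q3}.
        0   1  
>* q0   q0  q1 
 * q1   q1  q2 
 * q2   q2  q3 
 * q3   q3  q4 
   q4   q4  q4 
(> = start, * = accepting)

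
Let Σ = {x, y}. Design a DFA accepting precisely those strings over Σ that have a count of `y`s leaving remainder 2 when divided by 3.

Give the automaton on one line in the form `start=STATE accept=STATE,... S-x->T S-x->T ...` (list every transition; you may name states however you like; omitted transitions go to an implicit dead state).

start=s0 accept=s2 s0-x->s0 s0-y->s1 s1-x->s1 s1-y->s2 s2-x->s2 s2-y->s0

The only thing that matters is how many `y`s have appeared, reduced mod 3. Use one state per residue: s0 for 0, …, s2 for 2. Reading `y` moves to the next residue; anything else stays put. s2 is accepting.
A 3-state machine:
        x   y  
>  s0   s0  s1 
   s1   s1  s2 
 * s2   s2  s0 
(> = start, * = accepting)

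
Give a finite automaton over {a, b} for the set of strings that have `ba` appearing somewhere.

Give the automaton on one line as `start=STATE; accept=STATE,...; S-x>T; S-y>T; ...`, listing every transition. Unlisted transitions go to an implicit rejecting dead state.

States q0..q1 record the length of the longest prefix of `ba` that matches the current input suffix. Reaching q2 means `ba` has been seen, and we stay there forever. Accept from q2.
3 states suffice.
        a   b  
>  q0   q0  q1 
   q1   q2  q1 
 * q2   q2  q2 
(> = start, * = accepting)

start=q0; accept=q2; q0-a>q0; q0-b>q1; q1-a>q2; q1-b>q1; q2-a>q2; q2-b>q2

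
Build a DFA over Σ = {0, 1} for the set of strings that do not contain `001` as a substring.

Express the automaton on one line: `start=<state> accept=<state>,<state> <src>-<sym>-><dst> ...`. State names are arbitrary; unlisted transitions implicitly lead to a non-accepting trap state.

start=q0 accept=q0,q1,q2 q0-0->q1 q0-1->q0 q1-0->q2 q1-1->q0 q2-0->q2 q2-1->q3 q3-0->q3 q3-1->q3

Track partial matches of the forbidden pattern `001`. State q3 is a dead state reached once `001` has occurred; every other state accepts. q0 means no part of `001` is currently matched.
        0   1  
>* q0   q1  q0 
 * q1   q2  q0 
 * q2   q2  q3 
   q3   q3  q3 
(> = start, * = accepting)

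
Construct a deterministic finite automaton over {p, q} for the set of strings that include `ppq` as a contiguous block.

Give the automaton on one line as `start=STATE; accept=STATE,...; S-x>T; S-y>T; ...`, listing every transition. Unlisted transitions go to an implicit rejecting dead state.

Track how much of `ppq` has been matched so far: state S0 is no progress, S3 is the absorbing accept state reached once `ppq` has occurred. Intermediate states record partial matches; on a mismatch, fall back to the longest reusable overlap.
A 4-state machine:
        p   q  
>  S0   S1  S0 
   S1   S2  S0 
   S2   S2  S3 
 * S3   S3  S3 
(> = start, * = accepting)

start=S0; accept=S3; S0-p>S1; S0-q>S0; S1-p>S2; S1-q>S0; S2-p>S2; S2-q>S3; S3-p>S3; S3-q>S3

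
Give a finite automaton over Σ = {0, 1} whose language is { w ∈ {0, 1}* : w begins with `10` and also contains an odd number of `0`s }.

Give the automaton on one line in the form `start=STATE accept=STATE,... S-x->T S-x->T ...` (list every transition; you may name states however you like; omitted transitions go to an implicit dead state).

start=S0 accept=S4 S0-0->S1 S0-1->S2 S1-0->S3 S1-1->S1 S2-0->S4 S2-1->S3 S3-0->S1 S3-1->S3 S4-0->S5 S4-1->S4 S5-0->S4 S5-1->S5

Handle the two conditions separately and then intersect. The first has 4 states tracking whether the input so far still matches the prefix `10`; the second has 2 states tracking the count of `0`s modulo 2. A product state is a pair (one from each), accepting exactly when both do.
With 6 states:
        0   1  
>  S0   S1  S2 
   S1   S3  S1 
   S2   S4  S3 
   S3   S1  S3 
 * S4   S5  S4 
   S5   S4  S5 
(> = start, * = accepting)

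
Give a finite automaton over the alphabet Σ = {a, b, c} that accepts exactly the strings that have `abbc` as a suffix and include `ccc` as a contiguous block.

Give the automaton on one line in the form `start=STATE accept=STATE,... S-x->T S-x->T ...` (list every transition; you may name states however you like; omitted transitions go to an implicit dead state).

start=q0 accept=q7 q0-a->q0 q0-b->q0 q0-c->q1 q1-a->q0 q1-b->q0 q1-c->q2 q2-a->q0 q2-b->q0 q2-c->q3 q3-a->q4 q3-b->q3 q3-c->q3 q4-a->q4 q4-b->q5 q4-c->q3 q5-a->q4 q5-b->q6 q5-c->q3 q6-a->q4 q6-b->q3 q6-c->q7 q7-a->q4 q7-b->q3 q7-c->q3

Handle the two conditions separately and then intersect. One (5 states) tracks how much of the suffix `abbc` has currently been matched; the other (4 states) tracks whether and how much of `ccc` has been seen. Each combined state is a pair, one component from each; accept when both components accept. After merging equivalent states the machine shrinks.
With 8 states:
        a   b   c  
>  q0   q0  q0  q1 
   q1   q0  q0  q2 
   q2   q0  q0  q3 
   q3   q4  q3  q3 
   q4   q4  q5  q3 
   q5   q4  q6  q3 
   q6   q4  q3  q7 
 * q7   q4  q3  q3 
(> = start, * = accepting)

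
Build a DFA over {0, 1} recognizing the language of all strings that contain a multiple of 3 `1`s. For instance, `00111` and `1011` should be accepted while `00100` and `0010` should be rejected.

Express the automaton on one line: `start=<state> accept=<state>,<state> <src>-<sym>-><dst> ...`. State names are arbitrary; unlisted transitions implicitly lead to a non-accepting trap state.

start=q0 accept=q0 q0-0->q0 q0-1->q1 q1-0->q1 q1-1->q2 q2-0->q2 q2-1->q0

The only thing that matters is how many `1`s have appeared, reduced mod 3. Use one state per residue: q0 for 0, …, q2 for 2. Reading `1` moves to the next residue; anything else stays put. q0 is accepting.
A 3-state machine:
        0   1  
>* q0   q0  q1 
   q1   q1  q2 
   q2   q2  q0 
(> = start, * = accepting)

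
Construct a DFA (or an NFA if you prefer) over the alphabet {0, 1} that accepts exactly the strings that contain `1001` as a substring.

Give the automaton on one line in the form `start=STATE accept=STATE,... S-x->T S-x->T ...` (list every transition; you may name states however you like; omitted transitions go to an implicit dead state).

start=s0 accept=s4 s0-0->s0 s0-1->s1 s1-0->s2 s1-1->s1 s2-0->s3 s2-1->s1 s3-0->s0 s3-1->s4 s4-0->s4 s4-1->s4

States s0..s3 record the length of the longest prefix of `1001` that matches the current input suffix. Reaching s4 means `1001` has been seen, and we stay there forever. Accept from s4.
A 5-state machine:
        0   1  
>  s0   s0  s1 
   s1   s2  s1 
   s2   s3  s1 
   s3   s0  s4 
 * s4   s4  s4 
(> = start, * = accepting)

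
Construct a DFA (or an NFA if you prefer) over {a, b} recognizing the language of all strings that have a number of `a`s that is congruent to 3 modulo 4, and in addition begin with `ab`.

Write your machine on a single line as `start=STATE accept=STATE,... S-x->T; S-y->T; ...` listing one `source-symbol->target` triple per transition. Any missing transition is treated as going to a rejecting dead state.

start=q0; accept=q5; q0-a->q1; q0-b->q2; q1-a->q2; q1-b->q3; q2-a->q2; q2-b->q2; q3-a->q4; q3-b->q3; q4-a->q5; q4-b->q4; q5-a->q6; q5-b->q5; q6-a->q3; q6-b->q6

Build one automaton per condition and run them in lockstep. The first has 4 states tracking the count of `a`s modulo 4; the second has 4 states tracking whether the input so far still matches the prefix `ab`. A product state is a pair (one from each), accepting exactly when both do. After merging equivalent states the machine shrinks.
        a   b  
>  q0   q1  q2 
   q1   q2  q3 
   q2   q2  q2 
   q3   q4  q3 
   q4   q5  q4 
 * q5   q6  q5 
   q6   q3  q6 
(> = start, * = accepting)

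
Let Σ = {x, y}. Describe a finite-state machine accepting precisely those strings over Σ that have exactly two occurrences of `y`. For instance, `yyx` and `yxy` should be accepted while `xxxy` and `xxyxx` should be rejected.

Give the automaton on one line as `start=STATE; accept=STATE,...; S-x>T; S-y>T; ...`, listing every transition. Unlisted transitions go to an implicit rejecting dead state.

start=s0; accept=s2; s0-x>s0; s0-y>s1; s1-x>s1; s1-y>s2; s2-x>s2; s2-y>s3; s3-x>s3; s3-y>s3

Count `y`s, saturating at 3: states s0 through s2 mean 0 through 2 `y`s seen; s3 means more than 2. Each `y` increments (capped at s3); other symbols loop. Accept from {s2}.
A 4-state machine:
        x   y  
>  s0   s0  s1 
   s1   s1  s2 
 * s2   s2  s3 
   s3   s3  s3 
(> = start, * = accepting)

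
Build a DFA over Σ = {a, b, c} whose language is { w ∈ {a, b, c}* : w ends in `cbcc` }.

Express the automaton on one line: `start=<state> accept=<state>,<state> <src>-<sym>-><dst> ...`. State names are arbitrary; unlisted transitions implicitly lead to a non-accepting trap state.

Remember how much of `cbcc` the current input suffix matches. State q0 means no match yet; q1 means the last symbol is `c`; q2 means the last 2 symbols are `cb`; q3 means the last 3 symbols are `cbc`; q4 means the last 4 symbols are `cbcc`. Only q4 accepts. On a mismatch, fall back to the longest proper suffix that is still a prefix of `cbcc`.
A 5-state machine:
        a   b   c  
>  q0   q0  q0  q1 
   q1   q0  q2  q1 
   q2   q0  q0  q3 
   q3   q0  q2  q4 
 * q4   q0  q2  q1 
(> = start, * = accepting)

start=q0 accept=q4 q0-a->q0 q0-b->q0 q0-c->q1 q1-a->q0 q1-b->q2 q1-c->q1 q2-a->q0 q2-b->q0 q2-c->q3 q3-a->q0 q3-b->q2 q3-c->q4 q4-a->q0 q4-b->q2 q4-c->q1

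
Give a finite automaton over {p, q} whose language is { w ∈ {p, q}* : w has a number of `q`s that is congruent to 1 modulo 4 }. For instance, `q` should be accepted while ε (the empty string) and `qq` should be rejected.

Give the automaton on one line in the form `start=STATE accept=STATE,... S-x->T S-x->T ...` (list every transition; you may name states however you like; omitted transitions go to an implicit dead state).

start=A accept=B A-p->A A-q->B B-p->B B-q->C C-p->C C-q->D D-p->D D-q->A

The only thing that matters is how many `q`s have appeared, reduced mod 4. Use one state per residue: A for 0, …, D for 3. Reading `q` moves to the next residue; anything else stays put. B is accepting.
With 4 states:
       p  q 
>  A   A  B 
 * B   B  C 
   C   C  D 
   D   D  A 
(> = start, * = accepting)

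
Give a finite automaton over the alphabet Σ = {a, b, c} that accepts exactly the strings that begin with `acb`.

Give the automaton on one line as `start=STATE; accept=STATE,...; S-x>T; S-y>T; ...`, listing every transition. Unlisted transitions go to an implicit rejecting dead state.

Walk along `acb` while the input agrees: from s0 take `a` to s1, and so on. Any deviation drops to the rejecting sink s4. Once s3 is reached the prefix is confirmed and every continuation is accepted.
With 5 states:
        a   b   c  
>  s0   s1  s4  s4 
   s1   s4  s4  s2 
   s2   s4  s3  s4 
 * s3   s3  s3  s3 
   s4   s4  s4  s4 
(> = start, * = accepting)

start=s0; accept=s3; s0-a>s1; s0-b>s4; s0-c>s4; s1-a>s4; s1-b>s4; s1-c>s2; s2-a>s4; s2-b>s3; s2-c>s4; s3-a>s3; s3-b>s3; s3-c>s3; s4-a>s4; s4-b>s4; s4-c>s4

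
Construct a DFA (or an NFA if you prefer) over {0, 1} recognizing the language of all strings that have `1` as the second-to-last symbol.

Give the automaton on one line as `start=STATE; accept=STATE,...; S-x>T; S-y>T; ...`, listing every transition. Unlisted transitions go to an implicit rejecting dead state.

A DFA must remember the last 2 symbols (since which symbol is second-to-last isn't known until the input ends). Use one state per possible window of the last ≤2 symbols; accept from those whose window starts with `1`.
With 7 states:
        0   1  
>  q0   q1  q2 
   q1   q3  q4 
   q2   q5  q6 
   q3   q3  q4 
   q4   q5  q6 
 * q5   q3  q4 
 * q6   q5  q6 
(> = start, * = accepting)

start=q0; accept=q5,q6; q0-0>q1; q0-1>q2; q1-0>q3; q1-1>q4; q2-0>q5; q2-1>q6; q3-0>q3; q3-1>q4; q4-0>q5; q4-1>q6; q5-0>q3; q5-1>q4; q6-0>q5; q6-1>q6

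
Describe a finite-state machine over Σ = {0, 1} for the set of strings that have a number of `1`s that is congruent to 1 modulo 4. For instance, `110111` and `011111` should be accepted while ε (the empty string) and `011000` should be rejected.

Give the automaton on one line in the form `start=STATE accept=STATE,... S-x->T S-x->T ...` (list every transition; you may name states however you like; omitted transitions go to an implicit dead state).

Keep the running count of `1`s modulo 4: each `1` advances along the cycle q0 → q1 → q2 → q3 → q0 while other symbols loop. Accept at q1.
A 4-state machine:
        0   1  
>  q0   q0  q1 
 * q1   q1  q2 
   q2   q2  q3 
   q3   q3  q0 
(> = start, * = accepting)

start=q0 accept=q1 q0-0->q0 q0-1->q1 q1-0->q1 q1-1->q2 q2-0->q2 q2-1->q3 q3-0->q3 q3-1->q0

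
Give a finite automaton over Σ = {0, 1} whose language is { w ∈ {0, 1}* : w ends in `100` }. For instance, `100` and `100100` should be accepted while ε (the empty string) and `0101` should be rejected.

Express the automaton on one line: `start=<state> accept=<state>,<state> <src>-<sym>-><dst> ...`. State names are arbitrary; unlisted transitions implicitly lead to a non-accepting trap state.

start=q0 accept=q3 q0-0->q0 q0-1->q1 q1-0->q2 q1-1->q1 q2-0->q3 q2-1->q1 q3-0->q0 q3-1->q1

Let each state record the length of the longest suffix of the input read so far that is also a prefix of `100`. q1 means the last symbol is `1`; q2 means the last 2 symbols are `10`; q3 means the last 3 symbols are `100`. Accept only at q3, where the string currently ends in `100`.
4 states suffice.
        0   1  
>  q0   q0  q1 
   q1   q2  q1 
   q2   q3  q1 
 * q3   q0  q1 
(> = start, * = accepting)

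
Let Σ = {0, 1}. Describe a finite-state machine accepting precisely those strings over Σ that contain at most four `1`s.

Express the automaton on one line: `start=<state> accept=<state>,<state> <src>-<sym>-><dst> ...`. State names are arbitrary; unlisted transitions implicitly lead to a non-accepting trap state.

Only the number of `1`s matters, and only up to 5. Make a chain q0 → q1 → q2 → q3 → q4 → q5 advanced by each `1` (with q5 absorbing); every other symbol self-loops. The accepting set is {q0, q1, q2, q3, q4}.
With 6 states:
        0   1  
>* q0   q0  q1 
 * q1   q1  q2 
 * q2   q2  q3 
 * q3   q3  q4 
 * q4   q4  q5 
   q5   q5  q5 
(> = start, * = accepting)

start=q0 accept=q0,q1,q2,q3,q4 q0-0->q0 q0-1->q1 q1-0->q1 q1-1->q2 q2-0->q2 q2-1->q3 q3-0->q3 q3-1->q4 q4-0->q4 q4-1->q5 q5-0->q5 q5-1->q5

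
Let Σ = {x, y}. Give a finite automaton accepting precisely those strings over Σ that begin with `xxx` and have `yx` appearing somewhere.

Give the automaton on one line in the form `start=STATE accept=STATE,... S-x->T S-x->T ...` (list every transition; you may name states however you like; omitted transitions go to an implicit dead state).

start=S0 accept=S6 S0-x->S1 S0-y->S2 S1-x->S3 S1-y->S2 S2-x->S2 S2-y->S2 S3-x->S4 S3-y->S2 S4-x->S4 S4-y->S5 S5-x->S6 S5-y->S5 S6-x->S6 S6-y->S6

Build one automaton per condition and run them in lockstep. One (5 states) tracks whether the input so far still matches the prefix `xxx`; the other (3 states) tracks whether and how much of `yx` has been seen. Each combined state is a pair, one component from each; accept when both components accept. Minimizing collapses redundant product states.
        x   y  
>  S0   S1  S2 
   S1   S3  S2 
   S2   S2  S2 
   S3   S4  S2 
   S4   S4  S5 
   S5   S6  S5 
 * S6   S6  S6 
(> = start, * = accepting)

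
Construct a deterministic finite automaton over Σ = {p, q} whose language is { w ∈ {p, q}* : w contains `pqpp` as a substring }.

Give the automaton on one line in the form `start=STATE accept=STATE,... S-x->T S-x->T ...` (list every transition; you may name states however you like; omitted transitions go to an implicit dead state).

start=A accept=E A-p->B A-q->A B-p->B B-q->C C-p->D C-q->A D-p->E D-q->C E-p->E E-q->E

Track how much of `pqpp` has been matched so far: state A is no progress, E is the absorbing accept state reached once `pqpp` has occurred. Intermediate states record partial matches; on a mismatch, fall back to the longest reusable overlap.
A 5-state machine:
       p  q 
>  A   B  A 
   B   B  C 
   C   D  A 
   D   E  C 
 * E   E  E 
(> = start, * = accepting)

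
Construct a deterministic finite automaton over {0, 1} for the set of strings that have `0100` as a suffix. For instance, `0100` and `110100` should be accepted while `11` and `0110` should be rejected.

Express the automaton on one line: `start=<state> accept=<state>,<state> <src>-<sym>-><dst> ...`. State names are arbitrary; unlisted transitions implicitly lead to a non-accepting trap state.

start=A accept=E A-0->B A-1->A B-0->B B-1->C C-0->D C-1->A D-0->E D-1->C E-0->B E-1->C

Let each state record the length of the longest suffix of the input read so far that is also a prefix of `0100`. B means the last symbol is `0`; C means the last 2 symbols are `01`; D means the last 3 symbols are `010`; E means the last 4 symbols are `0100`. Accept only at E, where the string currently ends in `0100`.
A 5-state machine:
       0  1 
>  A   B  A 
   B   B  C 
   C   D  A 
   D   E  C 
 * E   B  C 
(> = start, * = accepting)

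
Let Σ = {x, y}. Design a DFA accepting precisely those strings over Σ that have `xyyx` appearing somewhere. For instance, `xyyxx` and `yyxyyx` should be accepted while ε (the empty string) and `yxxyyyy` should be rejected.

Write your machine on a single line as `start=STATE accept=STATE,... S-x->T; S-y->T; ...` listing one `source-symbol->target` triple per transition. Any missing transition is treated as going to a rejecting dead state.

start=q0; accept=q4; q0-x->q1; q0-y->q0; q1-x->q1; q1-y->q2; q2-x->q1; q2-y->q3; q3-x->q4; q3-y->q0; q4-x->q4; q4-y->q4

States q0..q3 record the length of the longest prefix of `xyyx` that matches the current input suffix. Reaching q4 means `xyyx` has been seen, and we stay there forever. Accept from q4.
A 5-state machine:
        x   y  
>  q0   q1  q0 
   q1   q1  q2 
   q2   q1  q3 
   q3   q4  q0 
 * q4   q4  q4 
(> = start, * = accepting)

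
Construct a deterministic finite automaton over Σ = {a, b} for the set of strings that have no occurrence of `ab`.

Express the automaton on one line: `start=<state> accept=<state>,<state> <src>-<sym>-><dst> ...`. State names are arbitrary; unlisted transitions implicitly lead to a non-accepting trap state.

start=S0 accept=S0,S1 S0-a->S1 S0-b->S0 S1-a->S1 S1-b->S2 S2-a->S2 S2-b->S2

Track partial matches of the forbidden pattern `ab`. State S2 is a dead state reached once `ab` has occurred; every other state accepts. S0 means no part of `ab` is currently matched.
        a   b  
>* S0   S1  S0 
 * S1   S1  S2 
   S2   S2  S2 
(> = start, * = accepting)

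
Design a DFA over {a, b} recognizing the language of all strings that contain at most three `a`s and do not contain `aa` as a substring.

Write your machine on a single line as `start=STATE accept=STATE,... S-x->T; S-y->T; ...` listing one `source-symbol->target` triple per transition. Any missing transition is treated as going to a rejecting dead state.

start=S0; accept=S0,S1,S3,S4,S5,S6; S0-a->S1; S0-b->S0; S1-a->S2; S1-b->S3; S2-a->S2; S2-b->S2; S3-a->S4; S3-b->S3; S4-a->S2; S4-b->S5; S5-a->S6; S5-b->S5; S6-a->S2; S6-b->S6

Handle the two conditions separately and then intersect. The first has 5 states tracking the count of `a`s, saturating at 4; the second has 3 states tracking partial matches of the forbidden pattern `aa`. A product state is a pair (one from each), accepting exactly when both do. Minimizing collapses redundant product states.
With 7 states:
        a   b  
>* S0   S1  S0 
 * S1   S2  S3 
   S2   S2  S2 
 * S3   S4  S3 
 * S4   S2  S5 
 * S5   S6  S5 
 * S6   S2  S6 
(> = start, * = accepting)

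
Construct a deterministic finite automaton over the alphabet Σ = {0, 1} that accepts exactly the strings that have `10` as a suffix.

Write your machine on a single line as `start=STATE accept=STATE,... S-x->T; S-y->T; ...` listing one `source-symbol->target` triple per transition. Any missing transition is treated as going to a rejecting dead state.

start=S0; accept=S2; S0-0->S0; S0-1->S1; S1-0->S2; S1-1->S1; S2-0->S0; S2-1->S1

Remember how much of `10` the current input suffix matches. State S0 means no match yet; S1 means the last symbol is `1`; S2 means the last 2 symbols are `10`. Only S2 accepts. On a mismatch, fall back to the longest proper suffix that is still a prefix of `10`.
A 3-state machine:
        0   1  
>  S0   S0  S1 
   S1   S2  S1 
 * S2   S0  S1 
(> = start, * = accepting)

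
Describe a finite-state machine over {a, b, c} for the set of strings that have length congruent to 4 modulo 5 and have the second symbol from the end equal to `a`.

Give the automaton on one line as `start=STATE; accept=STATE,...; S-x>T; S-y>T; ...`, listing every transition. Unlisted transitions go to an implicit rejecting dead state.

Run two small machines in parallel and take their product. The first has 5 states tracking the input length modulo 5; the second has 13 states tracking the last 2 symbols read. A product state is a pair (one from each), accepting exactly when both do. Minimizing collapses redundant product states.
With 7 states:
        a   b   c  
>  s0   s1  s1  s1 
   s1   s2  s2  s2 
   s2   s3  s4  s4 
   s3   s5  s5  s5 
   s4   s6  s6  s6 
 * s5   s0  s0  s0 
   s6   s0  s0  s0 
(> = start, * = accepting)

start=s0; accept=s5; s0-a>s1; s0-b>s1; s0-c>s1; s1-a>s2; s1-b>s2; s1-c>s2; s2-a>s3; s2-b>s4; s2-c>s4; s3-a>s5; s3-b>s5; s3-c>s5; s4-a>s6; s4-b>s6; s4-c>s6; s5-a>s0; s5-b>s0; s5-c>s0; s6-a>s0; s6-b>s0; s6-c>s0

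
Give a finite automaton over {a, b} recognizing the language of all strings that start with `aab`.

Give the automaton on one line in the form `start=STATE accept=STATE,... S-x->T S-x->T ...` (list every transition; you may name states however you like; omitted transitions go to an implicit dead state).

start=S0 accept=S3 S0-a->S1 S0-b->S4 S1-a->S2 S1-b->S4 S2-a->S4 S2-b->S3 S3-a->S3 S3-b->S3 S4-a->S4 S4-b->S4

Check the first 3 symbols one by one: S0 through S2 record how many have matched `aab` so far; any wrong symbol goes to the dead state S4. After all 3 match we enter the accepting sink S3.
5 states suffice.
        a   b  
>  S0   S1  S4 
   S1   S2  S4 
   S2   S4  S3 
 * S3   S3  S3 
   S4   S4  S4 
(> = start, * = accepting)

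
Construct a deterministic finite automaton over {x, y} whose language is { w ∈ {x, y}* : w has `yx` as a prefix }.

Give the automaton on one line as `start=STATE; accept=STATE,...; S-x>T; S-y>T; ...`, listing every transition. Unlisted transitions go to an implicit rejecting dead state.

start=A; accept=C; A-x>D; A-y>B; B-x>C; B-y>D; C-x>C; C-y>C; D-x>D; D-y>D

Walk along `yx` while the input agrees: from A take `y` to B, and so on. Any deviation drops to the rejecting sink D. Once C is reached the prefix is confirmed and every continuation is accepted.
       x  y 
>  A   D  B 
   B   C  D 
 * C   C  C 
   D   D  D 
(> = start, * = accepting)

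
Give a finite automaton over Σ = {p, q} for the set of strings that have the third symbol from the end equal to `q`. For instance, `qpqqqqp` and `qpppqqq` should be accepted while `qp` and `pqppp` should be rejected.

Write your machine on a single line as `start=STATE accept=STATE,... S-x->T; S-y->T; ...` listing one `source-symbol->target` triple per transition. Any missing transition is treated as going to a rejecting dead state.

start=s0; accept=s11,s12,s13,s14; s0-p->s1; s0-q->s2; s1-p->s3; s1-q->s4; s2-p->s5; s2-q->s6; s3-p->s7; s3-q->s8; s4-p->s9; s4-q->s10; s5-p->s11; s5-q->s12; s6-p->s13; s6-q->s14; s7-p->s7; s7-q->s8; s8-p->s9; s8-q->s10; s9-p->s11; s9-q->s12; s10-p->s13; s10-q->s14; s11-p->s7; s11-q->s8; s12-p->s9; s12-q->s10; s13-p->s11; s13-q->s12; s14-p->s13; s14-q->s14

Because acceptance depends on a position counted from the end, the machine has to buffer the most recent 3 symbols. Make each state the string of the last up-to-3 symbols read; on input `x` shift the window left and append `x`. Accept when the buffered window has length 3 and begins with `q`.
A 15-state machine:
          p    q  
>  s0     s1   s2 
   s1     s3   s4 
   s2     s5   s6 
   s3     s7   s8 
   s4     s9  s10 
   s5    s11  s12 
   s6    s13  s14 
   s7     s7   s8 
   s8     s9  s10 
   s9    s11  s12 
   s10   s13  s14 
 * s11    s7   s8 
 * s12    s9  s10 
 * s13   s11  s12 
 * s14   s13  s14 
(> = start, * = accepting)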